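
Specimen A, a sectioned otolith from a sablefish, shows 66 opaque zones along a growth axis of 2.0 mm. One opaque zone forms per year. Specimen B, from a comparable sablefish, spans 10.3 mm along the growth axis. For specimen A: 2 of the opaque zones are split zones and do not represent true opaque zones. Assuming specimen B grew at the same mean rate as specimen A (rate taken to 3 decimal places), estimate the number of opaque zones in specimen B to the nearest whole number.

332 opaque zones

Specimen A: correcting the raw count gives 66 − 2 = 64 true opaque zones.
A: Mean rate = 2.0 mm / 64 years ≈ 0.031 mm/year.
For B, 10.3 / 0.031 = 332.26 years ≈ 332 opaque zones.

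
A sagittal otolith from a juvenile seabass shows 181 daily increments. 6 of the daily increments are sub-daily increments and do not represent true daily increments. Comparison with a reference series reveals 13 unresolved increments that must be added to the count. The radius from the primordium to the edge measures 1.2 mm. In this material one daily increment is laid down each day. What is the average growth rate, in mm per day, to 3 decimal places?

Correcting the raw count gives 181 − 6 + 13 = 188 true daily increments.
Mean rate = 1.2 mm / 188 days ≈ 0.006 mm per day.

0.006 mm per day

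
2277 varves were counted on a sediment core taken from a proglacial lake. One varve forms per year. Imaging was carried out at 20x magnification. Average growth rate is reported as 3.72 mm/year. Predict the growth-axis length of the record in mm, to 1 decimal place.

8470.4 mm

2277 years of growth are recorded.
Length ≈ 3.72 × 2277 = 8470.4 mm.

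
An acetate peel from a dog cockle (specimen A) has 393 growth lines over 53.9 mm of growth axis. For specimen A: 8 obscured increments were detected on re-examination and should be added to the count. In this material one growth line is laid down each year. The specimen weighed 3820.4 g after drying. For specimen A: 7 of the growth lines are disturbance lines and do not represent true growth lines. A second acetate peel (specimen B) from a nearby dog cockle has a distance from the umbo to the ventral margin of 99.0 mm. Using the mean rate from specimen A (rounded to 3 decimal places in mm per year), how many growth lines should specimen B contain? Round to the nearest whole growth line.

Specimen A: correcting the raw count gives 393 − 7 + 8 = 394 true growth lines.
A: 53.9 mm over 394 years gives 53.9 / 394 ≈ 0.137 mm per year.
For B, 99.0 / 0.137 = 722.63 years ≈ 723 growth lines.

723 growth lines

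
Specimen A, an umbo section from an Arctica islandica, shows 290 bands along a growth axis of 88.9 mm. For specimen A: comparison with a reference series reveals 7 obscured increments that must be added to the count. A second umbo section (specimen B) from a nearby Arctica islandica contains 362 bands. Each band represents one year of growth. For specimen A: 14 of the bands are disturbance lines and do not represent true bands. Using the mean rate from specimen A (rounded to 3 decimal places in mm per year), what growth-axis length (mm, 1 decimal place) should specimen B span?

Specimen A: adjusted count: 290 − 14 + 7 = 283 bands.
A: Mean rate = 88.9 mm / 283 years ≈ 0.314 mm/year.
Length of B = 0.314 × 362 = 113.7 mm.

113.7 mm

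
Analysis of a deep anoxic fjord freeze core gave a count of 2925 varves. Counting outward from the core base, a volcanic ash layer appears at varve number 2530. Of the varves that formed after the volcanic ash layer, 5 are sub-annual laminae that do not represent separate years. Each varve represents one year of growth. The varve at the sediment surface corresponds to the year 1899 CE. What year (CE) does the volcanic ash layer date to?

1509 CE

Between varve 2530 and the sediment surface there are 2925 − 2530 = 395 varves.
Excluding 5 false varves: 395 − 5 = 390.
The varve at the sediment surface is 1899 CE, so the volcanic ash layer dates to 1899 − 390 = 1509 CE.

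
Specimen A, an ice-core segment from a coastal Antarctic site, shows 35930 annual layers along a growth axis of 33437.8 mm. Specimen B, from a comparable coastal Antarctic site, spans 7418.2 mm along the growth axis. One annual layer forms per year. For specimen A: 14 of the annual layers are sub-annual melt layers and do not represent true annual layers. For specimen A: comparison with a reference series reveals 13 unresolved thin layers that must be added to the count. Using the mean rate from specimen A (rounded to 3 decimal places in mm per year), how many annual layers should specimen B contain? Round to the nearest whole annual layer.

Specimen A: correcting the raw count gives 35930 − 14 + 13 = 35929 true annual layers.
A: Mean rate = 33437.8 mm / 35929 years ≈ 0.931 mm/yr.
For B, 7418.2 / 0.931 = 7967.99 years ≈ 7968 annual layers.

7968 annual layers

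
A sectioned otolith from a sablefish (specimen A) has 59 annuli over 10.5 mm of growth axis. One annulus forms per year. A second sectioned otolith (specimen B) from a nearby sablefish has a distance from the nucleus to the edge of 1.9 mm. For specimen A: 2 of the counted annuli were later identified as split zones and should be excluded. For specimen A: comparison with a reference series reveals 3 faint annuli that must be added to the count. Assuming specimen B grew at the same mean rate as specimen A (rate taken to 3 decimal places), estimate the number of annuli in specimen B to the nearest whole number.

11 annuli

Specimen A: true annulus count = 59 − 2 + 3 = 60.
A: Extension rate ≈ 10.5 / 60 = 0.175 mm/yr.
B spans 1.9 / 0.175 = 10.86 years ≈ 11 annuli.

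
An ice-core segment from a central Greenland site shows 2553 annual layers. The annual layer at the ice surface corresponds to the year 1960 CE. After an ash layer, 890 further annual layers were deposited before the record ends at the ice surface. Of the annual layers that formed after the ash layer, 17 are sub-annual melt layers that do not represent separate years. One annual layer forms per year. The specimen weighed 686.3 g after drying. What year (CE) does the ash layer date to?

890 annual layers formed after the ash layer.
Excluding 17 false annual layers: 890 − 17 = 873.
The annual layer at the ice surface is 1960 CE, so the ash layer dates to 1960 − 873 = 1087 CE.

1087 CE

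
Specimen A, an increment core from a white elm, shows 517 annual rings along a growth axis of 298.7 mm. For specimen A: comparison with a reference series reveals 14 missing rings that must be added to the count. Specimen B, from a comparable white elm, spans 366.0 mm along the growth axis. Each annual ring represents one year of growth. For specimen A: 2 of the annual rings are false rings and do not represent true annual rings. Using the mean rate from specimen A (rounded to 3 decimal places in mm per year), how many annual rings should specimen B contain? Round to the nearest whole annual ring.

648 annual rings

Specimen A: true annual ring count = 517 − 2 + 14 = 529.
A: Mean rate = 298.7 mm / 529 years ≈ 0.565 mm/yr.
B spans 366.0 / 0.565 = 647.79 years ≈ 648 annual rings.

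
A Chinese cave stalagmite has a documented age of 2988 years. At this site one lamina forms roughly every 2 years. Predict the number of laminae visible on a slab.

1494 laminae

Expected laminae: 2988 / 2 = 1494.
So 1494 laminae should be present.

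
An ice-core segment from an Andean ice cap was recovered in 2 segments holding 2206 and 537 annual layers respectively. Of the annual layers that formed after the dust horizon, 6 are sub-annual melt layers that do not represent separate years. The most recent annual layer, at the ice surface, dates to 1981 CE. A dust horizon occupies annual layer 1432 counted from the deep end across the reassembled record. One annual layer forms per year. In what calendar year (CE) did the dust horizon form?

676 CE

Total annual layers = 2206 + 537 = 2743.
The dust horizon sits at annual layer 1432 from the deep end, so 2743 − 1432 = 1311 annual layers formed after it.
1311 − 6 false = 1305 true annual layers after the dust horizon.
1981 − 1305 = 676 CE.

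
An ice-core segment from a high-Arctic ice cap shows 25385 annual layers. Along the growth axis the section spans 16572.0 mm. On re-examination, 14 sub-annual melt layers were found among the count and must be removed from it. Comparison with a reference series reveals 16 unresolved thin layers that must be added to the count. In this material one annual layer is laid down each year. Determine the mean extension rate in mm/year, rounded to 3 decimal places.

Adjusted count: 25385 − 14 + 16 = 25387 annual layers.
Mean rate = 16572.0 mm / 25387 years ≈ 0.653 mm/year.

0.653 mm/year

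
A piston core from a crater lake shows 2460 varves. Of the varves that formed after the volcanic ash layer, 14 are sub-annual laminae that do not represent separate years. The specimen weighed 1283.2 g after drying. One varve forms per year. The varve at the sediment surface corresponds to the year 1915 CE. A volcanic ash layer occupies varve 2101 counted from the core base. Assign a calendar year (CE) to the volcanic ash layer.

The volcanic ash layer sits at varve 2101 from the core base, so 2460 − 2101 = 359 varves formed after it.
Excluding 14 false varves: 359 − 14 = 345.
1915 − 345 = 1570 CE.

1570 CE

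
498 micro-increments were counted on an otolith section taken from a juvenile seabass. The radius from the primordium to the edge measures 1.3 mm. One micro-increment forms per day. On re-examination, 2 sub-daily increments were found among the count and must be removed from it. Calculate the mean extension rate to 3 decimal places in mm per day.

True micro-increment count = 498 − 2 = 496.
Mean rate = 1.3 mm / 496 days ≈ 0.003 mm per day.

0.003 mm per day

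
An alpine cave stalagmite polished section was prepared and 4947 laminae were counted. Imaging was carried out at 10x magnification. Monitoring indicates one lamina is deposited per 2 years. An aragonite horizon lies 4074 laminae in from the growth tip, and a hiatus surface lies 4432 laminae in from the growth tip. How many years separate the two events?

The two markers are separated by 4432 − 4074 = 358 laminae.
At 2 years per lamina, 358 × 2 = 716 years.

716 yr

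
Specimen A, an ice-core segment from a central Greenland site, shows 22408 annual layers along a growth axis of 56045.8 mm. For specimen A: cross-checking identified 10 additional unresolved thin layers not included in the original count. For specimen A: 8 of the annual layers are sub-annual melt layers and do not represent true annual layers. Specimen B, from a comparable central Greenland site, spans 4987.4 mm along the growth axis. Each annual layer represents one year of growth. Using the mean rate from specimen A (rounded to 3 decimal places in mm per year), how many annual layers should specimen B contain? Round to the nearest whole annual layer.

1994 annual layers

Specimen A: after corrections the count is 22408 − 8 + 10 = 22410 annual layers.
A: Extension rate ≈ 56045.8 / 22410 = 2.501 mm/yr.
B spans 4987.4 / 2.501 = 1994.16 years ≈ 1994 annual layers.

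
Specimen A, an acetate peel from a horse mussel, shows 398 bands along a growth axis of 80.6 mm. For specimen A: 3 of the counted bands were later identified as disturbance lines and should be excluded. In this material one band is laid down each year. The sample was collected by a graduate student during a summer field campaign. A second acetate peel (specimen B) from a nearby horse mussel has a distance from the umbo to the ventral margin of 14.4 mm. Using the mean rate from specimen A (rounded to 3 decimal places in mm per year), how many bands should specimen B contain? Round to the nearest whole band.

Specimen A: correcting the raw count gives 398 − 3 = 395 true bands.
A: Extension rate ≈ 80.6 / 395 = 0.204 mm/yr.
For B, 14.4 / 0.204 = 70.59 years ≈ 71 bands.

71 bands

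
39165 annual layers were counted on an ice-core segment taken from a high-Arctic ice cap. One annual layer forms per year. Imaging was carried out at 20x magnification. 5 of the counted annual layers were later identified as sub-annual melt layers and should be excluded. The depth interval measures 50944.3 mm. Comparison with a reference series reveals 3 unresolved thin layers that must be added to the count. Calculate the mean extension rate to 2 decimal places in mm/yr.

Correcting the raw count gives 39165 − 5 + 3 = 39163 true annual layers.
Extension rate ≈ 50944.3 / 39163 = 1.30 mm/yr.

1.30 mm/yr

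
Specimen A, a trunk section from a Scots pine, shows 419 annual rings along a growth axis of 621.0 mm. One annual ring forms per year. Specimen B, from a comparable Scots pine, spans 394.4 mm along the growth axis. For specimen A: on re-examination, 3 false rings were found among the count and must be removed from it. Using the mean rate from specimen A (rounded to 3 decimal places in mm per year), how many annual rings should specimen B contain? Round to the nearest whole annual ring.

264 annual rings

Specimen A: after corrections the count is 419 − 3 = 416 annual rings.
A: Extension rate ≈ 621.0 / 416 = 1.493 mm/year.
Specimen B: 394.4 mm / 1.493 mm per year = 264.17 years ≈ 264 annual rings.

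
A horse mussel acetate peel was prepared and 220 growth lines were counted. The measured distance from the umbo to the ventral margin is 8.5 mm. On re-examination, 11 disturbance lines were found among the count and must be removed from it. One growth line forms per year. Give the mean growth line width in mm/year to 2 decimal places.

Correcting the raw count gives 220 − 11 = 209 true growth lines.
8.5 mm over 209 years gives 8.5 / 209 ≈ 0.04 mm/year.

0.04 mm/year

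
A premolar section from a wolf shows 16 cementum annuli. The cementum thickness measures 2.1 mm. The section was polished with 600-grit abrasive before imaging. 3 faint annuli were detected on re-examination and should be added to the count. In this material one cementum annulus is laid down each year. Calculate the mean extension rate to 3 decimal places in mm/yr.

Correcting the raw count gives 16 + 3 = 19 true cementum annuli.
2.1 mm over 19 years gives 2.1 / 19 ≈ 0.111 mm/yr.

0.111 mm/yr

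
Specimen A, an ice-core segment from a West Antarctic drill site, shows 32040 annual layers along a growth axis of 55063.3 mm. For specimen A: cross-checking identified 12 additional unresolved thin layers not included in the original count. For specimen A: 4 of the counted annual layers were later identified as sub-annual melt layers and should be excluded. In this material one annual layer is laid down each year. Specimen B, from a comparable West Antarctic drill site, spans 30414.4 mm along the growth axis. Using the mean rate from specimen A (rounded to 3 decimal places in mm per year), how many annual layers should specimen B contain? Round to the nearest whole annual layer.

Specimen A: true annual layer count = 32040 − 4 + 12 = 32048.
A: Extension rate ≈ 55063.3 / 32048 = 1.718 mm per year.
B spans 30414.4 / 1.718 = 17703.38 years ≈ 17703 annual layers.

17703 annual layers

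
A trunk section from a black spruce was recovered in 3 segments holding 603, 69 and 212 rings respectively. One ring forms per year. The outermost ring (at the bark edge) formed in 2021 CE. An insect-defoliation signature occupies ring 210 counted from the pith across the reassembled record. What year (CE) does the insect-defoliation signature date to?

Total rings = 603 + 69 + 212 = 884.
Between ring 210 and the bark edge there are 884 − 210 = 674 rings.
The ring at the bark edge is 2021 CE, so the insect-defoliation signature dates to 2021 − 674 = 1347 CE.

1347 CE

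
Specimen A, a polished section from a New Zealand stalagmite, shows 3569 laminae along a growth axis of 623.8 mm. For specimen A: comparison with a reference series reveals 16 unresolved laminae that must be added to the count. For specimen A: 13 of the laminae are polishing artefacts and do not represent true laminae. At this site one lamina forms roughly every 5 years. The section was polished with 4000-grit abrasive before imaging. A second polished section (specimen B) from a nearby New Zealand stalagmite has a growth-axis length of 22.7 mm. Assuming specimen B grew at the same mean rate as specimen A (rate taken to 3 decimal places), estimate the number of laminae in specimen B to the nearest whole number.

Specimen A: true lamina count = 3569 − 13 + 16 = 3572.
Specimen A: at 5 years per lamina, 3572 × 5 = 17860 years.
A: Mean rate = 623.8 mm / 17860 years ≈ 0.035 mm/year.
Specimen B: 22.7 mm / 0.035 mm per year = 648.57 years; at 5 years per lamina that is 648.57 / 5 ≈ 130 laminae.

130 laminae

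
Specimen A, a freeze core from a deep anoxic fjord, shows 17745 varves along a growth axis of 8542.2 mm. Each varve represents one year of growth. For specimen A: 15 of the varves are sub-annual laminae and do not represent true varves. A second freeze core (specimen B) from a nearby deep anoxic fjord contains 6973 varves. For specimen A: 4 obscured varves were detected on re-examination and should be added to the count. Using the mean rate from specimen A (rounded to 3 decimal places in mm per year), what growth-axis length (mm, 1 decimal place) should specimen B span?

3361.0 mm

Specimen A: adjusted count: 17745 − 15 + 4 = 17734 varves.
A: 8542.2 mm over 17734 years gives 8542.2 / 17734 ≈ 0.482 mm per year.
For B, 0.482 mm/year × 6973 years = 3361.0 mm.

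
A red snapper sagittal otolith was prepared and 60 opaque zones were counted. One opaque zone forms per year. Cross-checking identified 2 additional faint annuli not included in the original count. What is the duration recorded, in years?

Correcting the raw count gives 60 + 2 = 62 true opaque zones.
At one opaque zone per year, that is 62 years.

62 years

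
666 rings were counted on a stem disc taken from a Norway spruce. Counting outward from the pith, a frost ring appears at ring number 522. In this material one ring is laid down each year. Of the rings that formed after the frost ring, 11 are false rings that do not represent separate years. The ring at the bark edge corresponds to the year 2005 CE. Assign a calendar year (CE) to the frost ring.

1872 CE

Between ring 522 and the bark edge there are 666 − 522 = 144 rings.
144 − 11 false = 133 true rings after the frost ring.
Counting back 133 years from 2005 CE places the frost ring in 2005 − 133 = 1872 CE.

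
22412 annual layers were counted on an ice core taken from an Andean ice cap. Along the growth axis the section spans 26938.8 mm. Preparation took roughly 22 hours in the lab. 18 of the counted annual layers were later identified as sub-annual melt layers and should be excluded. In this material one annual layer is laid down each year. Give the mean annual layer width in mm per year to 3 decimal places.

1.203 mm per year

After corrections the count is 22412 − 18 = 22394 annual layers.
26938.8 mm over 22394 years gives 26938.8 / 22394 ≈ 1.203 mm per year.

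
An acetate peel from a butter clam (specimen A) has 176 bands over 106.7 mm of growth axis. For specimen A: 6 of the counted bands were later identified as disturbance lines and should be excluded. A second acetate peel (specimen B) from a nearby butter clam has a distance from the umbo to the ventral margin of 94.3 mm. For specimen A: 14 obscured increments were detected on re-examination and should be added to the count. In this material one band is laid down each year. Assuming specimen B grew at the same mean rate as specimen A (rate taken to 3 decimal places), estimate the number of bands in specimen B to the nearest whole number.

163 bands

Specimen A: true band count = 176 − 6 + 14 = 184.
A: 106.7 mm over 184 years gives 106.7 / 184 ≈ 0.580 mm/yr.
For B, 94.3 / 0.580 = 162.59 years ≈ 163 bands.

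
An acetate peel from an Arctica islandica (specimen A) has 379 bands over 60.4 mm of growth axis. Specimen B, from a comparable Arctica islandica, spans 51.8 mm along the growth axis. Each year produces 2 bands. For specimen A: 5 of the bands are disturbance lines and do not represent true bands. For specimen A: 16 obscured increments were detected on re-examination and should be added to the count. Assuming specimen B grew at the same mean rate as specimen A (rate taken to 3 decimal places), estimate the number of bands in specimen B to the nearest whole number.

334 bands

Specimen A: true band count = 379 − 5 + 16 = 390.
Specimen A: 390 bands at 2 per year is 390 / 2 = 195 years.
A: Extension rate ≈ 60.4 / 195 = 0.310 mm/yr.
B spans 51.8 / 0.310 = 167.10 years; at 2 bands per year that is 167.10 × 2 ≈ 334 bands.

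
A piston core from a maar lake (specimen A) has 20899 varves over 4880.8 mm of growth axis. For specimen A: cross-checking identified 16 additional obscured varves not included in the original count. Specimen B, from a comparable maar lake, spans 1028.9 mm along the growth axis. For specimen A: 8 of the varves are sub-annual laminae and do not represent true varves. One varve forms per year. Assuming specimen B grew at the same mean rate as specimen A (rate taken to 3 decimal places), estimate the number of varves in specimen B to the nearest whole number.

4416 varves

Specimen A: adjusted count: 20899 − 8 + 16 = 20907 varves.
A: Mean rate = 4880.8 mm / 20907 years ≈ 0.233 mm/year.
B spans 1028.9 / 0.233 = 4415.88 years ≈ 4416 varves.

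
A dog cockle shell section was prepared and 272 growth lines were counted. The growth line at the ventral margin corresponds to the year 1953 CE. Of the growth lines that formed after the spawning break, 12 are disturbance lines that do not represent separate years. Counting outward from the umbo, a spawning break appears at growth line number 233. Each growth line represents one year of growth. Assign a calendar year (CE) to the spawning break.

1926 CE

The spawning break sits at growth line 233 from the umbo, so 272 − 233 = 39 growth lines formed after it.
39 − 12 false = 27 true growth lines after the spawning break.
1953 − 27 = 1926 CE.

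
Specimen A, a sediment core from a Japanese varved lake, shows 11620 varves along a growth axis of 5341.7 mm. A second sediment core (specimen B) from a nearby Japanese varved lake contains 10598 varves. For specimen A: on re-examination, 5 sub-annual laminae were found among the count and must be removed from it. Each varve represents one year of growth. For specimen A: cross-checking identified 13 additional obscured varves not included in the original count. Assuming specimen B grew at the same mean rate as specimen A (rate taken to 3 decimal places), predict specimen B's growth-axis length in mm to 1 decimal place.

4864.5 mm

Specimen A: correcting the raw count gives 11620 − 5 + 13 = 11628 true varves.
A: Extension rate ≈ 5341.7 / 11628 = 0.459 mm/yr.
For B, 0.459 mm/year × 10598 years = 4864.5 mm.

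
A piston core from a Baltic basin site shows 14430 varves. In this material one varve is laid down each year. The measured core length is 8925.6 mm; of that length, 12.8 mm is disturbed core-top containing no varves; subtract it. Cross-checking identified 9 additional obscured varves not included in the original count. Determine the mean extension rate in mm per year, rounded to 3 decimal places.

0.617 mm per year

Adjusted count: 14430 + 9 = 14439 varves.
Net length = 8925.6 − 12.8 = 8912.8 mm.
8912.8 mm over 14439 years gives 8912.8 / 14439 ≈ 0.617 mm per year.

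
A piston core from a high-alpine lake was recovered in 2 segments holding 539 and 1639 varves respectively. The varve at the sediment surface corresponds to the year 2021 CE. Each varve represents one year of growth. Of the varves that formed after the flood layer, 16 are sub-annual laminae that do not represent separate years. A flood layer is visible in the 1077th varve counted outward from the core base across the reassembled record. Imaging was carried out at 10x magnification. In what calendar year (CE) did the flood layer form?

936 CE

Total varves = 539 + 1639 = 2178.
Between varve 1077 and the sediment surface there are 2178 − 1077 = 1101 varves.
Removing the 16 false varves leaves 1101 − 16 = 1085 true varves beyond the flood layer.
Counting back 1085 years from 2021 CE places the flood layer in 2021 − 1085 = 936 CE.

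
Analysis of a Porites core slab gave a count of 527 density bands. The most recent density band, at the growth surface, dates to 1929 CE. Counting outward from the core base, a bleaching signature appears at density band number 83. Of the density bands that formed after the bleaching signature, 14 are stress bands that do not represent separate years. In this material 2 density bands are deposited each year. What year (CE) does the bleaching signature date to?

1714 CE

527 − 83 = 444 density bands lie beyond the bleaching signature toward the growth surface.
Excluding 14 false density bands: 444 − 14 = 430.
430 density bands at 2 per year is 430 / 2 = 215 years.
Counting back 215 years from 1929 CE places the bleaching signature in 1929 − 215 = 1714 CE.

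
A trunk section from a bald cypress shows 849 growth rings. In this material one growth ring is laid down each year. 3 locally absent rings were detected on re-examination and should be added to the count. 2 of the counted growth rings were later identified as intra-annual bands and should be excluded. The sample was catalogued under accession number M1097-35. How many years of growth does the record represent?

True growth ring count = 849 − 2 + 3 = 850.
At one growth ring per year, that is 850 years.

850 yr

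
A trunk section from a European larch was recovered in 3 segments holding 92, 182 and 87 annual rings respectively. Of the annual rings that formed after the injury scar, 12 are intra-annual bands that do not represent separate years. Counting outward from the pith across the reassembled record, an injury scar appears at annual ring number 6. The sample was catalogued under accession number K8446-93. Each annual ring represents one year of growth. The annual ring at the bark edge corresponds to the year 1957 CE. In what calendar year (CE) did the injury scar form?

1614 CE

Total annual rings = 92 + 182 + 87 = 361.
361 − 6 = 355 annual rings lie beyond the injury scar toward the bark edge.
Excluding 12 false annual rings: 355 − 12 = 343.
1957 − 343 = 1614 CE.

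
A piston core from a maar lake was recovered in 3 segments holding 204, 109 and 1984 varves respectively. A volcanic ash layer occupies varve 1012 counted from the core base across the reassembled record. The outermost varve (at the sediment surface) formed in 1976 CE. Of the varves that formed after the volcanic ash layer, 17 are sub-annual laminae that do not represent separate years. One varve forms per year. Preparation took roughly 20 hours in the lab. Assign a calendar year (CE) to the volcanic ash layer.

Total varves = 204 + 109 + 1984 = 2297.
Between varve 1012 and the sediment surface there are 2297 − 1012 = 1285 varves.
Removing the 17 false varves leaves 1285 − 17 = 1268 true varves beyond the volcanic ash layer.
Counting back 1268 years from 1976 CE places the volcanic ash layer in 1976 − 1268 = 708 CE.

708 CE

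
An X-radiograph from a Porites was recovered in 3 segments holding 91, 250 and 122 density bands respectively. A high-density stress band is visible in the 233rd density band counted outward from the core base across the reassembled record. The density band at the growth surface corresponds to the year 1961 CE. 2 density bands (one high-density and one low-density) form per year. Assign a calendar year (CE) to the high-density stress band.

1846 CE

Total density bands = 91 + 250 + 122 = 463.
463 − 233 = 230 density bands lie beyond the high-density stress band toward the growth surface.
230 density bands at 2 per year is 230 / 2 = 115 years.
1961 − 115 = 1846 CE.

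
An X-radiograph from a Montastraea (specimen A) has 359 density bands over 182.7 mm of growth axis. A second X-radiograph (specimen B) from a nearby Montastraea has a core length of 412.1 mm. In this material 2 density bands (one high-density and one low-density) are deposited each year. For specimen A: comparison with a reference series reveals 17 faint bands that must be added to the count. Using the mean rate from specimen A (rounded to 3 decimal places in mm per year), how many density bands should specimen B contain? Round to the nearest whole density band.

848 density bands

Specimen A: true density band count = 359 + 17 = 376.
Specimen A: 376 density bands at 2 per year is 376 / 2 = 188 years.
A: Extension rate ≈ 182.7 / 188 = 0.972 mm/year.
Specimen B: 412.1 mm / 0.972 mm per year = 423.97 years; at 2 density bands per year that is 423.97 × 2 ≈ 848 density bands.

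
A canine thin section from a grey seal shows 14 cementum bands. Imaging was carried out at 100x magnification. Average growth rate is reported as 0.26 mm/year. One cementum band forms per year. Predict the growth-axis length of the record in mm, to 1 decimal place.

3.6 mm

The record spans 14 years at 0.26 mm per year.
Predicted length = 0.26 mm/year × 14 years = 3.6 mm.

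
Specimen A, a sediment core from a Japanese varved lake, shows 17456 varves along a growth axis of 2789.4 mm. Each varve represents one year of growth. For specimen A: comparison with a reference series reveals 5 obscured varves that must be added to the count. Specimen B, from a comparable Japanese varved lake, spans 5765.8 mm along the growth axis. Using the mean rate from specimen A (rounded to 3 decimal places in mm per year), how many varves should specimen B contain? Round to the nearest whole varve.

Specimen A: after corrections the count is 17456 + 5 = 17461 varves.
A: Mean rate = 2789.4 mm / 17461 years ≈ 0.160 mm/year.
Specimen B: 5765.8 mm / 0.160 mm per year = 36036.25 years ≈ 36036 varves.

36036 varves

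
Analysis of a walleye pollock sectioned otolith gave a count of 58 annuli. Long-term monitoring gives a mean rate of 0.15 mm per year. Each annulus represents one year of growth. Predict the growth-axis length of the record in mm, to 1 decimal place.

8.7 mm

58 years of growth are recorded.
58 years at 0.15 mm/year gives 0.15 × 58 = 8.7 mm.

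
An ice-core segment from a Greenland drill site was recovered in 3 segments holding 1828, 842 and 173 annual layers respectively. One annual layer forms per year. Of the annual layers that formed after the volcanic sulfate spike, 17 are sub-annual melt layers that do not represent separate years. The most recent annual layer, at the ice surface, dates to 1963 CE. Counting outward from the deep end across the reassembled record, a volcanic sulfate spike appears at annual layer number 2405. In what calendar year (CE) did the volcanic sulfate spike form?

Total annual layers = 1828 + 842 + 173 = 2843.
Between annual layer 2405 and the ice surface there are 2843 − 2405 = 438 annual layers.
438 − 17 false = 421 true annual layers after the volcanic sulfate spike.
The annual layer at the ice surface is 1963 CE, so the volcanic sulfate spike dates to 1963 − 421 = 1542 CE.

1542 CE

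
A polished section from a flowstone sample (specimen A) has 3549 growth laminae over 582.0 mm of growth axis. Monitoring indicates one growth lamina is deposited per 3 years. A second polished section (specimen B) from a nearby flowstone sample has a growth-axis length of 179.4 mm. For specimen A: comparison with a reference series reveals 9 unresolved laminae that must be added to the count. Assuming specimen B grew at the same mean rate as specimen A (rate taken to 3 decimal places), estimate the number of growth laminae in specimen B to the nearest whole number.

1087 growth laminae

Specimen A: after corrections the count is 3549 + 9 = 3558 growth laminae.
Specimen A: multiplying by 3 years per growth lamina: 3558 × 3 = 10674 years.
A: Mean rate = 582.0 mm / 10674 years ≈ 0.055 mm/yr.
Specimen B: 179.4 mm / 0.055 mm per year = 3261.82 years; at 3 years per growth lamina that is 3261.82 / 3 ≈ 1087 growth laminae.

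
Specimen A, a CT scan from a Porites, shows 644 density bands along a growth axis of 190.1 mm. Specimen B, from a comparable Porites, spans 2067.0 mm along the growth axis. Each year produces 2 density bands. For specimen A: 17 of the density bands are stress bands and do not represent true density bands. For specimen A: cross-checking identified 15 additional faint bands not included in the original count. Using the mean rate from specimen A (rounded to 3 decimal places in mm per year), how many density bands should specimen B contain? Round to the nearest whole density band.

Specimen A: adjusted count: 644 − 17 + 15 = 642 density bands.
Specimen A: 642 density bands at 2 per year is 642 / 2 = 321 years.
A: Extension rate ≈ 190.1 / 321 = 0.592 mm/year.
Specimen B: 2067.0 mm / 0.592 mm per year = 3491.55 years; at 2 density bands per year that is 3491.55 × 2 ≈ 6983 density bands.

6983 density bands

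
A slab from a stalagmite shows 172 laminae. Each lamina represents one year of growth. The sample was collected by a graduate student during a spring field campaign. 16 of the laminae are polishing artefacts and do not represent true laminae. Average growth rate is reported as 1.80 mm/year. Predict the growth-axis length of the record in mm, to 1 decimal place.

280.8 mm

Correcting the raw count gives 172 − 16 = 156 true laminae.
Length ≈ 1.80 × 156 = 280.8 mm.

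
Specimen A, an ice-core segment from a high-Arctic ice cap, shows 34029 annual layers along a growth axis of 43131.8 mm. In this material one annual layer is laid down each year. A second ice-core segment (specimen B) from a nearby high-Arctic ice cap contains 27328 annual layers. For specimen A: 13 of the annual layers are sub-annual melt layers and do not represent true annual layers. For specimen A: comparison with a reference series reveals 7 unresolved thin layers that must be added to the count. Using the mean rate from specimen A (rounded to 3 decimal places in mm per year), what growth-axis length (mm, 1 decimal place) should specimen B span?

Specimen A: correcting the raw count gives 34029 − 13 + 7 = 34023 true annual layers.
A: Extension rate ≈ 43131.8 / 34023 = 1.268 mm/year.
Length of B = 1.268 × 27328 = 34651.9 mm.

34651.9 mm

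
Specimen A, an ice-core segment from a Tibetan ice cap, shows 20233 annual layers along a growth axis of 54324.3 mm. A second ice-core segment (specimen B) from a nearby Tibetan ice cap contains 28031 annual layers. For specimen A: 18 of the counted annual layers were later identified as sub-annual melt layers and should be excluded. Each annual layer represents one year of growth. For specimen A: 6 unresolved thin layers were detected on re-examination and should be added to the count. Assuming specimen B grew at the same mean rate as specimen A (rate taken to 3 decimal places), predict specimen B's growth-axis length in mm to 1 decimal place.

75319.3 mm

Specimen A: true annual layer count = 20233 − 18 + 6 = 20221.
A: Mean rate = 54324.3 mm / 20221 years ≈ 2.687 mm/yr.
B's length ≈ 2.687 × 28031 = 75319.3 mm.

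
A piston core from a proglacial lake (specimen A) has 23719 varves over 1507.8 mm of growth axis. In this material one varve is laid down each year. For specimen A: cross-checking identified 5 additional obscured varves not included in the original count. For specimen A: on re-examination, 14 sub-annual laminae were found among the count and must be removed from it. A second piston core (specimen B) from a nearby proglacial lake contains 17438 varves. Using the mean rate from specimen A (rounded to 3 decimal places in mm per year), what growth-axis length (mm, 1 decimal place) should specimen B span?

1116.0 mm

Specimen A: true varve count = 23719 − 14 + 5 = 23710.
A: Mean rate = 1507.8 mm / 23710 years ≈ 0.064 mm per year.
For B, 0.064 mm/year × 17438 years = 1116.0 mm.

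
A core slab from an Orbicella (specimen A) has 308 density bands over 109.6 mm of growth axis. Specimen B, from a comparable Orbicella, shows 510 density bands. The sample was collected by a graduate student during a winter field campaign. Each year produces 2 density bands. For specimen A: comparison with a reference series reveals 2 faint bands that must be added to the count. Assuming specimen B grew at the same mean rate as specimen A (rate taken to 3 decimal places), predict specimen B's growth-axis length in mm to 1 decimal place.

180.3 mm

Specimen A: after corrections the count is 308 + 2 = 310 density bands.
Specimen A: 310 density bands at 2 per year is 310 / 2 = 155 years.
A: Extension rate ≈ 109.6 / 155 = 0.707 mm/year.
Specimen B: 510 density bands at 2 per year is 510 / 2 = 255 years. For B, 0.707 mm/year × 255 years = 180.3 mm.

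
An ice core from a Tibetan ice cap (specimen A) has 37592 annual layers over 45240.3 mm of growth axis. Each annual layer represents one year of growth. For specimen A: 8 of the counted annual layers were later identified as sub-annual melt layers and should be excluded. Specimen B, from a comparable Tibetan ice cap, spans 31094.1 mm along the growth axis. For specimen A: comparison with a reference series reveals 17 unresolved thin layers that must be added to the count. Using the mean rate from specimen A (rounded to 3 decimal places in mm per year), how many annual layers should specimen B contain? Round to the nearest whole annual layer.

Specimen A: adjusted count: 37592 − 8 + 17 = 37601 annual layers.
A: 45240.3 mm over 37601 years gives 45240.3 / 37601 ≈ 1.203 mm/year.
For B, 31094.1 / 1.203 = 25847.13 years ≈ 25847 annual layers.

25847 annual layers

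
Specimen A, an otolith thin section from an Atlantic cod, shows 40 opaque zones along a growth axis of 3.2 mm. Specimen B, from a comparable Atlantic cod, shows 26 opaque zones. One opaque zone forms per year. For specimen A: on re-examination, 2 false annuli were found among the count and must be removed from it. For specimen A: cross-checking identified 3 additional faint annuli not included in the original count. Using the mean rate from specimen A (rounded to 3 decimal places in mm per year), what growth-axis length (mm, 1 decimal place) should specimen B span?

2.0 mm

Specimen A: after corrections the count is 40 − 2 + 3 = 41 opaque zones.
A: Extension rate ≈ 3.2 / 41 = 0.078 mm/year.
Length of B = 0.078 × 26 = 2.0 mm.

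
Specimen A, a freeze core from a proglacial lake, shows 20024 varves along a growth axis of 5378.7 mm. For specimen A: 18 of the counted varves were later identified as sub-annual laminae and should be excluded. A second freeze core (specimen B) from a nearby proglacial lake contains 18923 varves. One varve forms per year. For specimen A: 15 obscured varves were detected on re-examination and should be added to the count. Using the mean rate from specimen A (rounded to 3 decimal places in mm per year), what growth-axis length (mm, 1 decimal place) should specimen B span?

Specimen A: adjusted count: 20024 − 18 + 15 = 20021 varves.
A: Mean rate = 5378.7 mm / 20021 years ≈ 0.269 mm per year.
B's length ≈ 0.269 × 18923 = 5090.3 mm.

5090.3 mm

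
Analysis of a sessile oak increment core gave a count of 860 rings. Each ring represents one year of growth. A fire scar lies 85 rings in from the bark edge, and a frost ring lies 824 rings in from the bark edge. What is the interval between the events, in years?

824 − 85 = 739 rings lie between the two events.
That is 739 years at one ring per year.

739 years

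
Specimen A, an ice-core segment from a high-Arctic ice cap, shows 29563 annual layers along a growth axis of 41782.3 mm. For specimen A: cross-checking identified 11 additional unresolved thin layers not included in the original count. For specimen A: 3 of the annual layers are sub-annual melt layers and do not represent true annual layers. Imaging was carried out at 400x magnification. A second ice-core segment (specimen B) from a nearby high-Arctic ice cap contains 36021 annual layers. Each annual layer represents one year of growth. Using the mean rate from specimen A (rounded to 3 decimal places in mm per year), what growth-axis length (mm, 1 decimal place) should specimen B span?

Specimen A: after corrections the count is 29563 − 3 + 11 = 29571 annual layers.
A: Mean rate = 41782.3 mm / 29571 years ≈ 1.413 mm per year.
B's length ≈ 1.413 × 36021 = 50897.7 mm.

50897.7 mm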